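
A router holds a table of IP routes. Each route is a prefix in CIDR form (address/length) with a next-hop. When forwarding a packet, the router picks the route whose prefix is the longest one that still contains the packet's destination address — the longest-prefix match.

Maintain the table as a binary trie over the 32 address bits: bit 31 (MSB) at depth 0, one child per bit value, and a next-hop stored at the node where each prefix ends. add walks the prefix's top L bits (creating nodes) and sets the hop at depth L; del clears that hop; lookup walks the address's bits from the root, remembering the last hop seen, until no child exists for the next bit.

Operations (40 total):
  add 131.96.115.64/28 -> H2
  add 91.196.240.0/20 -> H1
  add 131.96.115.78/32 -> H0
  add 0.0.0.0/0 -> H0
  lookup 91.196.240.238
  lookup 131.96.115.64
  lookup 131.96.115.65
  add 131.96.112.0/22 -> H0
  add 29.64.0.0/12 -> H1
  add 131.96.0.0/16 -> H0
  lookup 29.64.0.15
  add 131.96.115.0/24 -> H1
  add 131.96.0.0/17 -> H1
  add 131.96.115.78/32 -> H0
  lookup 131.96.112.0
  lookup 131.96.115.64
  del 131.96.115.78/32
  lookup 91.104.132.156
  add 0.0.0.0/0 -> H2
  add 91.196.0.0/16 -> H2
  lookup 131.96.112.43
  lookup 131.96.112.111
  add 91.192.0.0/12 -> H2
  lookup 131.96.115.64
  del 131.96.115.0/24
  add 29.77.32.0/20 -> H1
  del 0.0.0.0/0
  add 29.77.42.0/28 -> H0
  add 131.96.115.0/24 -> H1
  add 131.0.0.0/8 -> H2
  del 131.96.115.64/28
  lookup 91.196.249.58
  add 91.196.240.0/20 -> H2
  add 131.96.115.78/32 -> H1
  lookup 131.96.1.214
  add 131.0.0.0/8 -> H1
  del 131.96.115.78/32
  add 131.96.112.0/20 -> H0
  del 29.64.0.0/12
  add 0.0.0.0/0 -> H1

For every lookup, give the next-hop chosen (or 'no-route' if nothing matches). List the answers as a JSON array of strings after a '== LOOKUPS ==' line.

Process each operation:
  add 131.96.115.64/28 -> H2 at depth 28
  add 91.196.240.0/20 -> H1 at depth 20
  add 131.96.115.78/32 -> H0 at depth 32
  add 0.0.0.0/0 -> H0 at depth 0
  lookup 91.196.240.238: bits 01011011110001001111 walk d0:H0→d1:-→d2:-→d3:-→d4:-→d5:-→d6:-→d7:-→d8:-→d9:-→d10:-→d11:-→d12:-→d13:-→d14:-→d15:-→d16:-→d17:-→d18:-→d19:-→d20:H1 -> H1
  lookup 131.96.115.64: bits 1000001101100000011100110100 walk d0:H0→d1:-→d2:-→d3:-→d4:-→d5:-→d6:-→d7:-→d8:-→d9:-→d10:-→d11:-→d12:-→d13:-→d14:-→d15:-→d16:-→d17:-→d18:-→d19:-→d20:-→d21:-→d22:-→d23:-→d24:-→d25:-→d26:-→d27:-→d28:H2 -> H2
  lookup 131.96.115.65: bits 1000001101100000011100110100 walk d0:H0→d1:-→d2:-→d3:-→d4:-→d5:-→d6:-→d7:-→d8:-→d9:-→d10:-→d11:-→d12:-→d13:-→d14:-→d15:-→d16:-→d17:-→d18:-→d19:-→d20:-→d21:-→d22:-→d23:-→d24:-→d25:-→d26:-→d27:-→d28:H2 -> H2
  add 131.96.112.0/22 -> H0 at depth 22
  add 29.64.0.0/12 -> H1 at depth 12
  add 131.96.0.0/16 -> H0 at depth 16
  lookup 29.64.0.15: bits 000111010100 walk d0:H0→d1:-→d2:-→d3:-→d4:-→d5:-→d6:-→d7:-→d8:-→d9:-→d10:-→d11:-→d12:H1 -> H1
  add 131.96.115.0/24 -> H1 at depth 24
  add 131.96.0.0/17 -> H1 at depth 17
  add 131.96.115.78/32 -> H0 at depth 32
  lookup 131.96.112.0: bits 1000001101100000011100 walk d0:H0→d1:-→d2:-→d3:-→d4:-→d5:-→d6:-→d7:-→d8:-→d9:-→d10:-→d11:-→d12:-→d13:-→d14:-→d15:-→d16:H0→d17:H1→d18:-→d19:-→d20:-→d21:-→d22:H0 -> H0
  lookup 131.96.115.64: bits 1000001101100000011100110100 walk d0:H0→d1:-→d2:-→d3:-→d4:-→d5:-→d6:-→d7:-→d8:-→d9:-→d10:-→d11:-→d12:-→d13:-→d14:-→d15:-→d16:H0→d17:H1→d18:-→d19:-→d20:-→d21:-→d22:H0→d23:-→d24:H1→d25:-→d26:-→d27:-→d28:H2 -> H2
  - 131.96.115.78/32 clear@32
  lookup 91.104.132.156: bits 01011011 walk d0:H0→d1:-→d2:-→d3:-→d4:-→d5:-→d6:-→d7:-→d8:- -> H0
  add 0.0.0.0/0 -> H2 at depth 0
  add 91.196.0.0/16 -> H2 at depth 16
  lookup 131.96.112.43: bits 1000001101100000011100 walk d0:H2→d1:-→d2:-→d3:-→d4:-→d5:-→d6:-→d7:-→d8:-→d9:-→d10:-→d11:-→d12:-→d13:-→d14:-→d15:-→d16:H0→d17:H1→d18:-→d19:-→d20:-→d21:-→d22:H0 -> H0
  lookup 131.96.112.111: bits 1000001101100000011100 walk d0:H2→d1:-→d2:-→d3:-→d4:-→d5:-→d6:-→d7:-→d8:-→d9:-→d10:-→d11:-→d12:-→d13:-→d14:-→d15:-→d16:H0→d17:H1→d18:-→d19:-→d20:-→d21:-→d22:H0 -> H0
  add 91.192.0.0/12 -> H2 at depth 12
  lookup 131.96.115.64: bits 1000001101100000011100110100 walk d0:H2→d1:-→d2:-→d3:-→d4:-→d5:-→d6:-→d7:-→d8:-→d9:-→d10:-→d11:-→d12:-→d13:-→d14:-→d15:-→d16:H0→d17:H1→d18:-→d19:-→d20:-→d21:-→d22:H0→d23:-→d24:H1→d25:-→d26:-→d27:-→d28:H2 -> H2
  - 131.96.115.0/24 clear@24
  add 29.77.32.0/20 -> H1 at depth 20
  - 0.0.0.0/0 clear@0
  add 29.77.42.0/28 -> H0 at depth 28
  add 131.96.115.0/24 -> H1 at depth 24
  add 131.0.0.0/8 -> H2 at depth 8
  - 131.96.115.64/28 clear@28
  lookup 91.196.249.58: bits 01011011110001001111 walk d0:-→d1:-→d2:-→d3:-→d4:-→d5:-→d6:-→d7:-→d8:-→d9:-→d10:-→d11:-→d12:H2→d13:-→d14:-→d15:-→d16:H2→d17:-→d18:-→d19:-→d20:H1 -> H1
  add 91.196.240.0/20 -> H2 at depth 20
  add 131.96.115.78/32 -> H1 at depth 32
  lookup 131.96.1.214: bits 10000011011000000 walk d0:-→d1:-→d2:-→d3:-→d4:-→d5:-→d6:-→d7:-→d8:H2→d9:-→d10:-→d11:-→d12:-→d13:-→d14:-→d15:-→d16:H0→d17:H1 -> H1
  add 131.0.0.0/8 -> H1 at depth 8
  - 131.96.115.78/32 clear@32
  add 131.96.112.0/20 -> H0 at depth 20
  - 29.64.0.0/12 clear@12
  add 0.0.0.0/0 -> H1 at depth 0

== LOOKUPS ==
["H1","H2","H2","H1","H0","H2","H0","H0","H0","H2","H1","H1"]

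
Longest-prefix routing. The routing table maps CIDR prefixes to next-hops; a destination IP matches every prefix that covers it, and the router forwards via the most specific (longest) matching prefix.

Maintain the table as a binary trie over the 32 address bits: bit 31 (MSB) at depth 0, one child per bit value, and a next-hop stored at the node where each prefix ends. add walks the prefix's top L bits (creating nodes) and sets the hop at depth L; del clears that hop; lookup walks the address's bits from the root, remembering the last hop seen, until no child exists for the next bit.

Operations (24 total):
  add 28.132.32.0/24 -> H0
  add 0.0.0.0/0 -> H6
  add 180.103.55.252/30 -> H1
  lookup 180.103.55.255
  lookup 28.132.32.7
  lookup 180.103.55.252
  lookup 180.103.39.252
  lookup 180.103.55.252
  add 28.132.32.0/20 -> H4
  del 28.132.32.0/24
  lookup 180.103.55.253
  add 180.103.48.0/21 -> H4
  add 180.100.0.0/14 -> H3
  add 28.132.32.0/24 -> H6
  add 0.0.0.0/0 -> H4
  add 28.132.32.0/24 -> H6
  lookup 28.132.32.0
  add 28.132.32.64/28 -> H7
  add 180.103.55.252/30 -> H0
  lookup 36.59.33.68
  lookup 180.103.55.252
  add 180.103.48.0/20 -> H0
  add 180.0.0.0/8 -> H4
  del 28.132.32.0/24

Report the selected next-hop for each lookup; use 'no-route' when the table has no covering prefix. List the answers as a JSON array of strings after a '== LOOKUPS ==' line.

Apply in order:
  + 28.132.32.0/24 (H0) depth=24
  + 0.0.0.0/0 (H6) depth=0
  + 180.103.55.252/30 (H1) depth=30
  lookup 180.103.55.255: bits 101101000110011100110111111111 walk d0:H6→d1:-→d2:-→d3:-→d4:-→d5:-→d6:-→d7:-→d8:-→d9:-→d10:-→d11:-→d12:-→d13:-→d14:-→d15:-→d16:-→d17:-→d18:-→d19:-→d20:-→d21:-→d22:-→d23:-→d24:-→d25:-→d26:-→d27:-→d28:-→d29:-→d30:H1 -> H1
  lookup 28.132.32.7: bits 000111001000010000100000 walk d0:H6→d1:-→d2:-→d3:-→d4:-→d5:-→d6:-→d7:-→d8:-→d9:-→d10:-→d11:-→d12:-→d13:-→d14:-→d15:-→d16:-→d17:-→d18:-→d19:-→d20:-→d21:-→d22:-→d23:-→d24:H0 -> H0
  lookup 180.103.55.252: bits 101101000110011100110111111111 walk d0:H6→d1:-→d2:-→d3:-→d4:-→d5:-→d6:-→d7:-→d8:-→d9:-→d10:-→d11:-→d12:-→d13:-→d14:-→d15:-→d16:-→d17:-→d18:-→d19:-→d20:-→d21:-→d22:-→d23:-→d24:-→d25:-→d26:-→d27:-→d28:-→d29:-→d30:H1 -> H1
  lookup 180.103.39.252: bits 1011010001100111001 walk d0:H6→d1:-→d2:-→d3:-→d4:-→d5:-→d6:-→d7:-→d8:-→d9:-→d10:-→d11:-→d12:-→d13:-→d14:-→d15:-→d16:-→d17:-→d18:-→d19:- -> H6
  lookup 180.103.55.252: bits 101101000110011100110111111111 walk d0:H6→d1:-→d2:-→d3:-→d4:-→d5:-→d6:-→d7:-→d8:-→d9:-→d10:-→d11:-→d12:-→d13:-→d14:-→d15:-→d16:-→d17:-→d18:-→d19:-→d20:-→d21:-→d22:-→d23:-→d24:-→d25:-→d26:-→d27:-→d28:-→d29:-→d30:H1 -> H1
  + 28.132.32.0/20 (H4) depth=20
  del 28.132.32.0/24 (clear depth 24)
  lookup 180.103.55.253: bits 101101000110011100110111111111 walk d0:H6→d1:-→d2:-→d3:-→d4:-→d5:-→d6:-→d7:-→d8:-→d9:-→d10:-→d11:-→d12:-→d13:-→d14:-→d15:-→d16:-→d17:-→d18:-→d19:-→d20:-→d21:-→d22:-→d23:-→d24:-→d25:-→d26:-→d27:-→d28:-→d29:-→d30:H1 -> H1
  + 180.103.48.0/21 (H4) depth=21
  + 180.100.0.0/14 (H3) depth=14
  + 28.132.32.0/24 (H6) depth=24
  + 0.0.0.0/0 (H4) depth=0
  + 28.132.32.0/24 (H6) depth=24
  lookup 28.132.32.0: bits 000111001000010000100000 walk d0:H4→d1:-→d2:-→d3:-→d4:-→d5:-→d6:-→d7:-→d8:-→d9:-→d10:-→d11:-→d12:-→d13:-→d14:-→d15:-→d16:-→d17:-→d18:-→d19:-→d20:H4→d21:-→d22:-→d23:-→d24:H6 -> H6
  + 28.132.32.64/28 (H7) depth=28
  + 180.103.55.252/30 (H0) depth=30
  lookup 36.59.33.68: bits 00 walk d0:H4→d1:-→d2:- -> H4
  lookup 180.103.55.252: bits 101101000110011100110111111111 walk d0:H4→d1:-→d2:-→d3:-→d4:-→d5:-→d6:-→d7:-→d8:-→d9:-→d10:-→d11:-→d12:-→d13:-→d14:H3→d15:-→d16:-→d17:-→d18:-→d19:-→d20:-→d21:H4→d22:-→d23:-→d24:-→d25:-→d26:-→d27:-→d28:-→d29:-→d30:H0 -> H0
  + 180.103.48.0/20 (H0) depth=20
  + 180.0.0.0/8 (H4) depth=8
  del 28.132.32.0/24 (clear depth 24)

== LOOKUPS ==
["H1","H0","H1","H6","H1","H1","H6","H4","H0"]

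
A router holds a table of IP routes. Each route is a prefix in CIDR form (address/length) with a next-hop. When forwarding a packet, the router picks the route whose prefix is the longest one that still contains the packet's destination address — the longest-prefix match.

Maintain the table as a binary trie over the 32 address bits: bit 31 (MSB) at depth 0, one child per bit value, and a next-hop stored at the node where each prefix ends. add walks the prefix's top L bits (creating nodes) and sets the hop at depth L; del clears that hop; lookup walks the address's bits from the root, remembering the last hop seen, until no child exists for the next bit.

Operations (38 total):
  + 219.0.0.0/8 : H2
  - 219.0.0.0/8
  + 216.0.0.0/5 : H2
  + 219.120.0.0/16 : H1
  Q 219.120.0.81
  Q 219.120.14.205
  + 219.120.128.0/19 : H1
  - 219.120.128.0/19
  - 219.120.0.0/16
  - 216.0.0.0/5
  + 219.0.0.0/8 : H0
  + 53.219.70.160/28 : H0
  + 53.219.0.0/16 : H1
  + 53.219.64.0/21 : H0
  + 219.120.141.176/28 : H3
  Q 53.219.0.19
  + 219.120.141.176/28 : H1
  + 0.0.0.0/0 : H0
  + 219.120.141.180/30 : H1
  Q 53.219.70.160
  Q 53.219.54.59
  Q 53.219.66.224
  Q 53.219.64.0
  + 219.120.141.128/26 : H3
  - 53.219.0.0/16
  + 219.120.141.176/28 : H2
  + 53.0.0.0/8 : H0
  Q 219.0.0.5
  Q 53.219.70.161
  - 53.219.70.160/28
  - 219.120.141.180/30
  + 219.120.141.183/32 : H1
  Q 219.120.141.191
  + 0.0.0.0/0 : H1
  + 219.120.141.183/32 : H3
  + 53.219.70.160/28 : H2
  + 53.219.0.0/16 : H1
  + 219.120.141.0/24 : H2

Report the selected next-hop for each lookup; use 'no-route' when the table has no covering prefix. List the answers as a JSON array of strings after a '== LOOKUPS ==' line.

Apply in order:
  + 219.0.0.0/8 (H2) depth=8
  - 219.0.0.0/8 clear@8
  + 216.0.0.0/5 (H2) depth=5
  + 219.120.0.0/16 (H1) depth=16
  Q 219.120.0.81: descend 1101101101111000 ; hops seen [H2,H1] ; pick H1
  Q 219.120.14.205: descend 1101101101111000 ; hops seen [H2,H1] ; pick H1
  + 219.120.128.0/19 (H1) depth=19
  - 219.120.128.0/19 clear@19
  - 219.120.0.0/16 clear@16
  - 216.0.0.0/5 clear@5
  + 219.0.0.0/8 (H0) depth=8
  + 53.219.70.160/28 (H0) depth=28
  + 53.219.0.0/16 (H1) depth=16
  + 53.219.64.0/21 (H0) depth=21
  + 219.120.141.176/28 (H3) depth=28
  Q 53.219.0.19: descend 00110101110110110 ; hops seen [H1] ; pick H1
  + 219.120.141.176/28 (H1) depth=28
  + 0.0.0.0/0 (H0) depth=0
  + 219.120.141.180/30 (H1) depth=30
  Q 53.219.70.160: descend 0011010111011011010001101010 ; hops seen [H0,H1,H0,H0] ; pick H0
  Q 53.219.54.59: descend 00110101110110110 ; hops seen [H0,H1] ; pick H1
  Q 53.219.66.224: descend 001101011101101101000 ; hops seen [H0,H1,H0] ; pick H0
  Q 53.219.64.0: descend 001101011101101101000 ; hops seen [H0,H1,H0] ; pick H0
  + 219.120.141.128/26 (H3) depth=26
  - 53.219.0.0/16 clear@16
  + 219.120.141.176/28 (H2) depth=28
  + 53.0.0.0/8 (H0) depth=8
  Q 219.0.0.5: descend 110110110 ; hops seen [H0,H0] ; pick H0
  Q 53.219.70.161: descend 0011010111011011010001101010 ; hops seen [H0,H0,H0,H0] ; pick H0
  - 53.219.70.160/28 clear@28
  - 219.120.141.180/30 clear@30
  + 219.120.141.183/32 (H1) depth=32
  Q 219.120.141.191: descend 1101101101111000100011011011 ; hops seen [H0,H0,H3,H2] ; pick H2
  + 0.0.0.0/0 (H1) depth=0
  + 219.120.141.183/32 (H3) depth=32
  + 53.219.70.160/28 (H2) depth=28
  + 53.219.0.0/16 (H1) depth=16
  + 219.120.141.0/24 (H2) depth=24

== LOOKUPS ==
["H1","H1","H1","H0","H1","H0","H0","H0","H0","H2"]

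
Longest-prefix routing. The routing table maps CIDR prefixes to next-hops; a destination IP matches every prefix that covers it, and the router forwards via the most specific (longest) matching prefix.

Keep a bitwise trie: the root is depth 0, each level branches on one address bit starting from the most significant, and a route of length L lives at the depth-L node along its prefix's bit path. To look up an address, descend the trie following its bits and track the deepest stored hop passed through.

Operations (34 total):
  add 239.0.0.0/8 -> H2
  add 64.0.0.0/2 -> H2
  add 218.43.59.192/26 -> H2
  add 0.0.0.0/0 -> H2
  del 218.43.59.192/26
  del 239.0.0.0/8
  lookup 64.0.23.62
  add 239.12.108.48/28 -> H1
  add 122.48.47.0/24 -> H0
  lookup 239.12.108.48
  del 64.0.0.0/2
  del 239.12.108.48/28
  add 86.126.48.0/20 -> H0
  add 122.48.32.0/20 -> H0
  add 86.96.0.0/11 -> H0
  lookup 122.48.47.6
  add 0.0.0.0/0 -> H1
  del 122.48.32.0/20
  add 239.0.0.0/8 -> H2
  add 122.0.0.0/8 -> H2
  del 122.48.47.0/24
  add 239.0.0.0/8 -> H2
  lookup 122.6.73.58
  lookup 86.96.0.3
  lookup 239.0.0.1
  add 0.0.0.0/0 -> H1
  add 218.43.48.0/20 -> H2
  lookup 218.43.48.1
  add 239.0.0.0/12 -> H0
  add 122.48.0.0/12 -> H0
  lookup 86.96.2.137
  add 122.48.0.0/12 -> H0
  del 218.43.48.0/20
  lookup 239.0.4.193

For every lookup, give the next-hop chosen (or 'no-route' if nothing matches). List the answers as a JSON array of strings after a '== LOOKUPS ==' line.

Process each operation:
  + 239.0.0.0/8 (H2) depth=8
  + 64.0.0.0/2 (H2) depth=2
  + 218.43.59.192/26 (H2) depth=26
  + 0.0.0.0/0 (H2) depth=0
  - 218.43.59.192/26 clear@26
  - 239.0.0.0/8 clear@8
  Q 64.0.23.62: descend 01 ; hops seen [H2,H2] ; pick H2
  + 239.12.108.48/28 (H1) depth=28
  + 122.48.47.0/24 (H0) depth=24
  Q 239.12.108.48: descend 1110111100001100011011000011 ; hops seen [H2,H1] ; pick H1
  - 64.0.0.0/2 clear@2
  - 239.12.108.48/28 clear@28
  + 86.126.48.0/20 (H0) depth=20
  + 122.48.32.0/20 (H0) depth=20
  + 86.96.0.0/11 (H0) depth=11
  Q 122.48.47.6: descend 011110100011000000101111 ; hops seen [H2,H0,H0] ; pick H0
  + 0.0.0.0/0 (H1) depth=0
  - 122.48.32.0/20 clear@20
  + 239.0.0.0/8 (H2) depth=8
  + 122.0.0.0/8 (H2) depth=8
  - 122.48.47.0/24 clear@24
  + 239.0.0.0/8 (H2) depth=8
  Q 122.6.73.58: descend 0111101000 ; hops seen [H1,H2] ; pick H2
  Q 86.96.0.3: descend 01010110011 ; hops seen [H1,H0] ; pick H0
  Q 239.0.0.1: descend 111011110000 ; hops seen [H1,H2] ; pick H2
  + 0.0.0.0/0 (H1) depth=0
  + 218.43.48.0/20 (H2) depth=20
  Q 218.43.48.1: descend 11011010001010110011 ; hops seen [H1,H2] ; pick H2
  + 239.0.0.0/12 (H0) depth=12
  + 122.48.0.0/12 (H0) depth=12
  Q 86.96.2.137: descend 01010110011 ; hops seen [H1,H0] ; pick H0
  + 122.48.0.0/12 (H0) depth=12
  - 218.43.48.0/20 clear@20
  Q 239.0.4.193: descend 111011110000 ; hops seen [H1,H2,H0] ; pick H0

== LOOKUPS ==
["H2","H1","H0","H2","H0","H2","H2","H0","H0"]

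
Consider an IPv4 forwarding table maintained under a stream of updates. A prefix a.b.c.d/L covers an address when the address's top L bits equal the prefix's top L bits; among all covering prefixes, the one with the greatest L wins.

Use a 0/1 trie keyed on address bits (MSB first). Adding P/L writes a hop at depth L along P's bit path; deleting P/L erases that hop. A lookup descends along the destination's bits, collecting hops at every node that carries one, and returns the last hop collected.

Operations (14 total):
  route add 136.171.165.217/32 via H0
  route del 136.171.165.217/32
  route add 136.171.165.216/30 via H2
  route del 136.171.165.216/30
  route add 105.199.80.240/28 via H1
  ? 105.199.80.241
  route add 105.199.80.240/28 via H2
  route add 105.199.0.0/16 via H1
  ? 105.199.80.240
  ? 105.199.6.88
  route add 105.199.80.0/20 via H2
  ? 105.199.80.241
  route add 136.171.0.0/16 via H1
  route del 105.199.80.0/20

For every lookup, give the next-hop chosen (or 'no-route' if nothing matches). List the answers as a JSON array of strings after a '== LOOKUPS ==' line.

Trace:
  + 136.171.165.217/32 (H0) depth=32
  del 136.171.165.217/32 (clear depth 32)
  + 136.171.165.216/30 (H2) depth=30
  del 136.171.165.216/30 (clear depth 30)
  + 105.199.80.240/28 (H1) depth=28
  ? 105.199.80.241  path d0:-→d1:-→d2:-→d3:-→d4:-→d5:-→d6:-→d7:-→d8:-→d9:-→d10:-→d11:-→d12:-→d13:-→d14:-→d15:-→d16:-→d17:-→d18:-→d19:-→d20:-→d21:-→d22:-→d23:-→d24:-→d25:-→d26:-→d27:-→d28:H1  best=H1
  + 105.199.80.240/28 (H2) depth=28
  + 105.199.0.0/16 (H1) depth=16
  ? 105.199.80.240  path d0:-→d1:-→d2:-→d3:-→d4:-→d5:-→d6:-→d7:-→d8:-→d9:-→d10:-→d11:-→d12:-→d13:-→d14:-→d15:-→d16:H1→d17:-→d18:-→d19:-→d20:-→d21:-→d22:-→d23:-→d24:-→d25:-→d26:-→d27:-→d28:H2  best=H2
  ? 105.199.6.88  path d0:-→d1:-→d2:-→d3:-→d4:-→d5:-→d6:-→d7:-→d8:-→d9:-→d10:-→d11:-→d12:-→d13:-→d14:-→d15:-→d16:H1→d17:-  best=H1
  + 105.199.80.0/20 (H2) depth=20
  ? 105.199.80.241  path d0:-→d1:-→d2:-→d3:-→d4:-→d5:-→d6:-→d7:-→d8:-→d9:-→d10:-→d11:-→d12:-→d13:-→d14:-→d15:-→d16:H1→d17:-→d18:-→d19:-→d20:H2→d21:-→d22:-→d23:-→d24:-→d25:-→d26:-→d27:-→d28:H2  best=H2
  + 136.171.0.0/16 (H1) depth=16
  del 105.199.80.0/20 (clear depth 20)

== LOOKUPS ==
["H1","H2","H1","H2"]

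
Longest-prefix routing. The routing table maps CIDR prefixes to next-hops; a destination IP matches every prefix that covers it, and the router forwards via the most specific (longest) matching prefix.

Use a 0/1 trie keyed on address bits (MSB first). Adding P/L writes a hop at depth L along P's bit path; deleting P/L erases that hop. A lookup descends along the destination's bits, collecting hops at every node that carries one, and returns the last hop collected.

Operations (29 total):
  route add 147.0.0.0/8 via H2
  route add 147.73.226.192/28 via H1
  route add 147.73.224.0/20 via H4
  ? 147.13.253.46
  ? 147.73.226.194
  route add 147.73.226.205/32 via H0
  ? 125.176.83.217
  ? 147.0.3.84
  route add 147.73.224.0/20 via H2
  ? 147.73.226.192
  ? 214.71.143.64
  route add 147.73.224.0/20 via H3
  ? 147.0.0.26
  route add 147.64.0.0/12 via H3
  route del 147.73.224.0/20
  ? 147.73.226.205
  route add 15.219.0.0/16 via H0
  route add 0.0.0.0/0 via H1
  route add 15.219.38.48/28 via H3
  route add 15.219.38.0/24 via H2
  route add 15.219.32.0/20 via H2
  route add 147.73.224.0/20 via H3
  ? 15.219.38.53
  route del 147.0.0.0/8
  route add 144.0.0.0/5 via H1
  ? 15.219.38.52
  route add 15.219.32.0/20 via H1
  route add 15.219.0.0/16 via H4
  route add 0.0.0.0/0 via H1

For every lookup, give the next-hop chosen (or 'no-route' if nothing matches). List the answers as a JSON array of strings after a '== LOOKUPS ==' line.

Process each operation:
  + 147.0.0.0/8 (H2) depth=8
  + 147.73.226.192/28 (H1) depth=28
  + 147.73.224.0/20 (H4) depth=20
  Q 147.13.253.46: descend 100100110 ; hops seen [H2] ; pick H2
  Q 147.73.226.194: descend 1001001101001001111000101100 ; hops seen [H2,H4,H1] ; pick H1
  + 147.73.226.205/32 (H0) depth=32
  Q 125.176.83.217: descend ε ; hops seen [∅] ; pick no-route
  Q 147.0.3.84: descend 100100110 ; hops seen [H2] ; pick H2
  + 147.73.224.0/20 (H2) depth=20
  Q 147.73.226.192: descend 1001001101001001111000101100 ; hops seen [H2,H2,H1] ; pick H1
  Q 214.71.143.64: descend 1 ; hops seen [∅] ; pick no-route
  + 147.73.224.0/20 (H3) depth=20
  Q 147.0.0.26: descend 100100110 ; hops seen [H2] ; pick H2
  + 147.64.0.0/12 (H3) depth=12
  del 147.73.224.0/20 (clear depth 20)
  Q 147.73.226.205: descend 10010011010010011110001011001101 ; hops seen [H2,H3,H1,H0] ; pick H0
  + 15.219.0.0/16 (H0) depth=16
  + 0.0.0.0/0 (H1) depth=0
  + 15.219.38.48/28 (H3) depth=28
  + 15.219.38.0/24 (H2) depth=24
  + 15.219.32.0/20 (H2) depth=20
  + 147.73.224.0/20 (H3) depth=20
  Q 15.219.38.53: descend 0000111111011011001001100011 ; hops seen [H1,H0,H2,H2,H3] ; pick H3
  del 147.0.0.0/8 (clear depth 8)
  + 144.0.0.0/5 (H1) depth=5
  Q 15.219.38.52: descend 0000111111011011001001100011 ; hops seen [H1,H0,H2,H2,H3] ; pick H3
  + 15.219.32.0/20 (H1) depth=20
  + 15.219.0.0/16 (H4) depth=16
  + 0.0.0.0/0 (H1) depth=0

== LOOKUPS ==
["H2","H1","no-route","H2","H1","no-route","H2","H0","H3","H3"]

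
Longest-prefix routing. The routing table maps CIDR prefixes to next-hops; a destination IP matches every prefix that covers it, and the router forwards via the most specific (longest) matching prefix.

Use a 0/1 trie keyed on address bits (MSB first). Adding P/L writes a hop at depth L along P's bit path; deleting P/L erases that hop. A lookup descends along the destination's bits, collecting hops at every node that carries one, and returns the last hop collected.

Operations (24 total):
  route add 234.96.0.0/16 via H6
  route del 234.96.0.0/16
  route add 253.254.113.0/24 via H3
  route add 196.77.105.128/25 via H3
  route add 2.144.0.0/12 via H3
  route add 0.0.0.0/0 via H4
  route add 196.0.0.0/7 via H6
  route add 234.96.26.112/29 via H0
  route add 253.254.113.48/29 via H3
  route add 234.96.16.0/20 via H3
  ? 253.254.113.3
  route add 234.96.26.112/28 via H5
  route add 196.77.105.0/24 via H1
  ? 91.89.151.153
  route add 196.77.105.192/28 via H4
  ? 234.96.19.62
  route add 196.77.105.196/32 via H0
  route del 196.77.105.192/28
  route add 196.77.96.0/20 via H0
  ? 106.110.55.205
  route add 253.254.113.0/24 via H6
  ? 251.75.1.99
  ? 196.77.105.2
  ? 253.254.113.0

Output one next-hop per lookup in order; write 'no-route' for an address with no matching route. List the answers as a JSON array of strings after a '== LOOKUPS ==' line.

Process each operation:
  add 234.96.0.0/16 -> H6 at depth 16
  - 234.96.0.0/16 clear@16
  add 253.254.113.0/24 -> H3 at depth 24
  add 196.77.105.128/25 -> H3 at depth 25
  add 2.144.0.0/12 -> H3 at depth 12
  add 0.0.0.0/0 -> H4 at depth 0
  add 196.0.0.0/7 -> H6 at depth 7
  add 234.96.26.112/29 -> H0 at depth 29
  add 253.254.113.48/29 -> H3 at depth 29
  add 234.96.16.0/20 -> H3 at depth 20
  lookup 253.254.113.3: bits 11111101111111100111000100 walk d0:H4→d1:-→d2:-→d3:-→d4:-→d5:-→d6:-→d7:-→d8:-→d9:-→d10:-→d11:-→d12:-→d13:-→d14:-→d15:-→d16:-→d17:-→d18:-→d19:-→d20:-→d21:-→d22:-→d23:-→d24:H3→d25:-→d26:- -> H3
  add 234.96.26.112/28 -> H5 at depth 28
  add 196.77.105.0/24 -> H1 at depth 24
  lookup 91.89.151.153: bits 0 walk d0:H4→d1:- -> H4
  add 196.77.105.192/28 -> H4 at depth 28
  lookup 234.96.19.62: bits 11101010011000000001 walk d0:H4→d1:-→d2:-→d3:-→d4:-→d5:-→d6:-→d7:-→d8:-→d9:-→d10:-→d11:-→d12:-→d13:-→d14:-→d15:-→d16:-→d17:-→d18:-→d19:-→d20:H3 -> H3
  add 196.77.105.196/32 -> H0 at depth 32
  - 196.77.105.192/28 clear@28
  add 196.77.96.0/20 -> H0 at depth 20
  lookup 106.110.55.205: bits 0 walk d0:H4→d1:- -> H4
  add 253.254.113.0/24 -> H6 at depth 24
  lookup 251.75.1.99: bits 11111 walk d0:H4→d1:-→d2:-→d3:-→d4:-→d5:- -> H4
  lookup 196.77.105.2: bits 110001000100110101101001 walk d0:H4→d1:-→d2:-→d3:-→d4:-→d5:-→d6:-→d7:H6→d8:-→d9:-→d10:-→d11:-→d12:-→d13:-→d14:-→d15:-→d16:-→d17:-→d18:-→d19:-→d20:H0→d21:-→d22:-→d23:-→d24:H1 -> H1
  lookup 253.254.113.0: bits 11111101111111100111000100 walk d0:H4→d1:-→d2:-→d3:-→d4:-→d5:-→d6:-→d7:-→d8:-→d9:-→d10:-→d11:-→d12:-→d13:-→d14:-→d15:-→d16:-→d17:-→d18:-→d19:-→d20:-→d21:-→d22:-→d23:-→d24:H6→d25:-→d26:- -> H6

== LOOKUPS ==
["H3","H4","H3","H4","H4","H1","H6"]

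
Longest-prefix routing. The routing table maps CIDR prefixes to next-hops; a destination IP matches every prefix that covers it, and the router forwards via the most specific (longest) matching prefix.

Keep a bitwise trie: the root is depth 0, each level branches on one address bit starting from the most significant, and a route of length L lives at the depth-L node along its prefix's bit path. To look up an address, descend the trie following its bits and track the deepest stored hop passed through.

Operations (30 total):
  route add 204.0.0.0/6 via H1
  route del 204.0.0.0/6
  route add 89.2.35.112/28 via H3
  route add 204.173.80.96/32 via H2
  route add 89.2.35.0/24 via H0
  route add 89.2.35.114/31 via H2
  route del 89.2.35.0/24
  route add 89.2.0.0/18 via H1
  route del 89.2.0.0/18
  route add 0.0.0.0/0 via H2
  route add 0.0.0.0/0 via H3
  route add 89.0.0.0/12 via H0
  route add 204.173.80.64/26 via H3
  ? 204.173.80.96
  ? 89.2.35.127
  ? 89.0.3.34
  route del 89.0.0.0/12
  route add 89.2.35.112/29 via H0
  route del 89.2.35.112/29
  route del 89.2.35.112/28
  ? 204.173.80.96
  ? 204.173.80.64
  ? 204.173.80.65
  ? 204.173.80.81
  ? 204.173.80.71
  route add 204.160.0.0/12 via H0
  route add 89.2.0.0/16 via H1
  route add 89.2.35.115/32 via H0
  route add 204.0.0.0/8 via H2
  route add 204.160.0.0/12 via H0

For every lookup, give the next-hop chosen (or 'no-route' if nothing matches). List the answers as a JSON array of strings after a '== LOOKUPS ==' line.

Apply in order:
  add 204.0.0.0/6 -> H1 at depth 6
  - 204.0.0.0/6 clear@6
  add 89.2.35.112/28 -> H3 at depth 28
  add 204.173.80.96/32 -> H2 at depth 32
  add 89.2.35.0/24 -> H0 at depth 24
  add 89.2.35.114/31 -> H2 at depth 31
  - 89.2.35.0/24 clear@24
  add 89.2.0.0/18 -> H1 at depth 18
  - 89.2.0.0/18 clear@18
  add 0.0.0.0/0 -> H2 at depth 0
  add 0.0.0.0/0 -> H3 at depth 0
  add 89.0.0.0/12 -> H0 at depth 12
  add 204.173.80.64/26 -> H3 at depth 26
  ? 204.173.80.96  path d0:H3→d1:-→d2:-→d3:-→d4:-→d5:-→d6:-→d7:-→d8:-→d9:-→d10:-→d11:-→d12:-→d13:-→d14:-→d15:-→d16:-→d17:-→d18:-→d19:-→d20:-→d21:-→d22:-→d23:-→d24:-→d25:-→d26:H3→d27:-→d28:-→d29:-→d30:-→d31:-→d32:H2  best=H2
  ? 89.2.35.127  path d0:H3→d1:-→d2:-→d3:-→d4:-→d5:-→d6:-→d7:-→d8:-→d9:-→d10:-→d11:-→d12:H0→d13:-→d14:-→d15:-→d16:-→d17:-→d18:-→d19:-→d20:-→d21:-→d22:-→d23:-→d24:-→d25:-→d26:-→d27:-→d28:H3  best=H3
  ? 89.0.3.34  path d0:H3→d1:-→d2:-→d3:-→d4:-→d5:-→d6:-→d7:-→d8:-→d9:-→d10:-→d11:-→d12:H0→d13:-→d14:-  best=H0
  - 89.0.0.0/12 clear@12
  add 89.2.35.112/29 -> H0 at depth 29
  - 89.2.35.112/29 clear@29
  - 89.2.35.112/28 clear@28
  ? 204.173.80.96  path d0:H3→d1:-→d2:-→d3:-→d4:-→d5:-→d6:-→d7:-→d8:-→d9:-→d10:-→d11:-→d12:-→d13:-→d14:-→d15:-→d16:-→d17:-→d18:-→d19:-→d20:-→d21:-→d22:-→d23:-→d24:-→d25:-→d26:H3→d27:-→d28:-→d29:-→d30:-→d31:-→d32:H2  best=H2
  ? 204.173.80.64  path d0:H3→d1:-→d2:-→d3:-→d4:-→d5:-→d6:-→d7:-→d8:-→d9:-→d10:-→d11:-→d12:-→d13:-→d14:-→d15:-→d16:-→d17:-→d18:-→d19:-→d20:-→d21:-→d22:-→d23:-→d24:-→d25:-→d26:H3  best=H3
  ? 204.173.80.65  path d0:H3→d1:-→d2:-→d3:-→d4:-→d5:-→d6:-→d7:-→d8:-→d9:-→d10:-→d11:-→d12:-→d13:-→d14:-→d15:-→d16:-→d17:-→d18:-→d19:-→d20:-→d21:-→d22:-→d23:-→d24:-→d25:-→d26:H3  best=H3
  ? 204.173.80.81  path d0:H3→d1:-→d2:-→d3:-→d4:-→d5:-→d6:-→d7:-→d8:-→d9:-→d10:-→d11:-→d12:-→d13:-→d14:-→d15:-→d16:-→d17:-→d18:-→d19:-→d20:-→d21:-→d22:-→d23:-→d24:-→d25:-→d26:H3  best=H3
  ? 204.173.80.71  path d0:H3→d1:-→d2:-→d3:-→d4:-→d5:-→d6:-→d7:-→d8:-→d9:-→d10:-→d11:-→d12:-→d13:-→d14:-→d15:-→d16:-→d17:-→d18:-→d19:-→d20:-→d21:-→d22:-→d23:-→d24:-→d25:-→d26:H3  best=H3
  add 204.160.0.0/12 -> H0 at depth 12
  add 89.2.0.0/16 -> H1 at depth 16
  add 89.2.35.115/32 -> H0 at depth 32
  add 204.0.0.0/8 -> H2 at depth 8
  add 204.160.0.0/12 -> H0 at depth 12

== LOOKUPS ==
["H2","H3","H0","H2","H3","H3","H3","H3"]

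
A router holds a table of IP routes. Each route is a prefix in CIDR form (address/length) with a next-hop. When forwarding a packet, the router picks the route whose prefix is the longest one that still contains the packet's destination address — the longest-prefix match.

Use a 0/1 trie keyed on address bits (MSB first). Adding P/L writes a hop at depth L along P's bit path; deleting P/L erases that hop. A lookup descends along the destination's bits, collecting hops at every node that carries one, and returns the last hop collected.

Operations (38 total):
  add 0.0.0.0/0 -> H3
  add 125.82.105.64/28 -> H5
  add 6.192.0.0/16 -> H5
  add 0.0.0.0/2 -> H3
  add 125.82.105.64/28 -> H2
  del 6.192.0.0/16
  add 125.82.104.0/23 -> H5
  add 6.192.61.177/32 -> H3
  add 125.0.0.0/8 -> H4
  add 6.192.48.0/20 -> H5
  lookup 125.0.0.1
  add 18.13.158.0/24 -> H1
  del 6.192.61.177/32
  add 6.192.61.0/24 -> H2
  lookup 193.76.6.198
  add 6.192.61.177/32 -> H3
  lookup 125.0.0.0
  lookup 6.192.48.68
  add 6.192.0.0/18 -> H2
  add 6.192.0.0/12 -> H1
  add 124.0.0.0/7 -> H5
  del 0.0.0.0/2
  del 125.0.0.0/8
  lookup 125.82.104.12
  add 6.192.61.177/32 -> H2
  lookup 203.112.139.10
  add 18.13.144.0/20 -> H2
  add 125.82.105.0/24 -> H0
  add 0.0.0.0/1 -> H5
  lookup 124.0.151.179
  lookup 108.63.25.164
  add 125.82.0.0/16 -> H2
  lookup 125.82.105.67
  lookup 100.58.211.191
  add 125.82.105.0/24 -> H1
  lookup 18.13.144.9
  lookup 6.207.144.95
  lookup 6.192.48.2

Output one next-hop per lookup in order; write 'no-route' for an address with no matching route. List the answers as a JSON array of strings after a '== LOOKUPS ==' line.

Apply in order:
  + 0.0.0.0/0 (H3) depth=0
  + 125.82.105.64/28 (H5) depth=28
  + 6.192.0.0/16 (H5) depth=16
  + 0.0.0.0/2 (H3) depth=2
  + 125.82.105.64/28 (H2) depth=28
  del 6.192.0.0/16 (clear depth 16)
  + 125.82.104.0/23 (H5) depth=23
  + 6.192.61.177/32 (H3) depth=32
  + 125.0.0.0/8 (H4) depth=8
  + 6.192.48.0/20 (H5) depth=20
  lookup 125.0.0.1: bits 011111010 walk d0:H3→d1:-→d2:-→d3:-→d4:-→d5:-→d6:-→d7:-→d8:H4→d9:- -> H4
  + 18.13.158.0/24 (H1) depth=24
  del 6.192.61.177/32 (clear depth 32)
  + 6.192.61.0/24 (H2) depth=24
  lookup 193.76.6.198: bits ε walk d0:H3 -> H3
  + 6.192.61.177/32 (H3) depth=32
  lookup 125.0.0.0: bits 011111010 walk d0:H3→d1:-→d2:-→d3:-→d4:-→d5:-→d6:-→d7:-→d8:H4→d9:- -> H4
  lookup 6.192.48.68: bits 00000110110000000011 walk d0:H3→d1:-→d2:H3→d3:-→d4:-→d5:-→d6:-→d7:-→d8:-→d9:-→d10:-→d11:-→d12:-→d13:-→d14:-→d15:-→d16:-→d17:-→d18:-→d19:-→d20:H5 -> H5
  + 6.192.0.0/18 (H2) depth=18
  + 6.192.0.0/12 (H1) depth=12
  + 124.0.0.0/7 (H5) depth=7
  del 0.0.0.0/2 (clear depth 2)
  del 125.0.0.0/8 (clear depth 8)
  lookup 125.82.104.12: bits 01111101010100100110100 walk d0:H3→d1:-→d2:-→d3:-→d4:-→d5:-→d6:-→d7:H5→d8:-→d9:-→d10:-→d11:-→d12:-→d13:-→d14:-→d15:-→d16:-→d17:-→d18:-→d19:-→d20:-→d21:-→d22:-→d23:H5 -> H5
  + 6.192.61.177/32 (H2) depth=32
  lookup 203.112.139.10: bits ε walk d0:H3 -> H3
  + 18.13.144.0/20 (H2) depth=20
  + 125.82.105.0/24 (H0) depth=24
  + 0.0.0.0/1 (H5) depth=1
  lookup 124.0.151.179: bits 0111110 walk d0:H3→d1:H5→d2:-→d3:-→d4:-→d5:-→d6:-→d7:H5 -> H5
  lookup 108.63.25.164: bits 011 walk d0:H3→d1:H5→d2:-→d3:- -> H5
  + 125.82.0.0/16 (H2) depth=16
  lookup 125.82.105.67: bits 0111110101010010011010010100 walk d0:H3→d1:H5→d2:-→d3:-→d4:-→d5:-→d6:-→d7:H5→d8:-→d9:-→d10:-→d11:-→d12:-→d13:-→d14:-→d15:-→d16:H2→d17:-→d18:-→d19:-→d20:-→d21:-→d22:-→d23:H5→d24:H0→d25:-→d26:-→d27:-→d28:H2 -> H2
  lookup 100.58.211.191: bits 011 walk d0:H3→d1:H5→d2:-→d3:- -> H5
  + 125.82.105.0/24 (H1) depth=24
  lookup 18.13.144.9: bits 00010010000011011001 walk d0:H3→d1:H5→d2:-→d3:-→d4:-→d5:-→d6:-→d7:-→d8:-→d9:-→d10:-→d11:-→d12:-→d13:-→d14:-→d15:-→d16:-→d17:-→d18:-→d19:-→d20:H2 -> H2
  lookup 6.207.144.95: bits 000001101100 walk d0:H3→d1:H5→d2:-→d3:-→d4:-→d5:-→d6:-→d7:-→d8:-→d9:-→d10:-→d11:-→d12:H1 -> H1
  lookup 6.192.48.2: bits 00000110110000000011 walk d0:H3→d1:H5→d2:-→d3:-→d4:-→d5:-→d6:-→d7:-→d8:-→d9:-→d10:-→d11:-→d12:H1→d13:-→d14:-→d15:-→d16:-→d17:-→d18:H2→d19:-→d20:H5 -> H5

== LOOKUPS ==
["H4","H3","H4","H5","H5","H3","H5","H5","H2","H5","H2","H1","H5"]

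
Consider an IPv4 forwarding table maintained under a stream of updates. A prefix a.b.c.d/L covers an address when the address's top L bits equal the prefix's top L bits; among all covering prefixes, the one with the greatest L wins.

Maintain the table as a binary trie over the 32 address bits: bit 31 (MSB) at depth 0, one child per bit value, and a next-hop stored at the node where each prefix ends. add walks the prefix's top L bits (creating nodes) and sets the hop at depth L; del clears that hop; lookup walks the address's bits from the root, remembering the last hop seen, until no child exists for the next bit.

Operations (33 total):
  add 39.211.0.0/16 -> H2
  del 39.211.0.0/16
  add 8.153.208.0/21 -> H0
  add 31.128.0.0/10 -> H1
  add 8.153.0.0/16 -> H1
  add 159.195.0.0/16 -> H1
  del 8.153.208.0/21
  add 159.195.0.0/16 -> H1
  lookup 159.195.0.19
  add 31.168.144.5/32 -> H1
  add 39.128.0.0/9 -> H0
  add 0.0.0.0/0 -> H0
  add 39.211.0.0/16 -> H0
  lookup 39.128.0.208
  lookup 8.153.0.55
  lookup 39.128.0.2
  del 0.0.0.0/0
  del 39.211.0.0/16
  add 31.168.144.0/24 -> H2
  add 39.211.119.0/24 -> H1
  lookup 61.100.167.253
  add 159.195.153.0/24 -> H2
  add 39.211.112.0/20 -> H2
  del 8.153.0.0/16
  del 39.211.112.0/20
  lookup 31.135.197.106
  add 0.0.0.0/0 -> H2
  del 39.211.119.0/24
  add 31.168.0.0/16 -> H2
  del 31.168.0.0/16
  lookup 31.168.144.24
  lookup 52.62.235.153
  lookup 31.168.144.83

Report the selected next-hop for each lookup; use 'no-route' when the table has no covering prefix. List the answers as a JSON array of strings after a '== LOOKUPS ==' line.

Process each operation:
  + 39.211.0.0/16 (H2) depth=16
  del 39.211.0.0/16 (clear depth 16)
  + 8.153.208.0/21 (H0) depth=21
  + 31.128.0.0/10 (H1) depth=10
  + 8.153.0.0/16 (H1) depth=16
  + 159.195.0.0/16 (H1) depth=16
  del 8.153.208.0/21 (clear depth 21)
  + 159.195.0.0/16 (H1) depth=16
  Q 159.195.0.19: descend 1001111111000011 ; hops seen [H1] ; pick H1
  + 31.168.144.5/32 (H1) depth=32
  + 39.128.0.0/9 (H0) depth=9
  + 0.0.0.0/0 (H0) depth=0
  + 39.211.0.0/16 (H0) depth=16
  Q 39.128.0.208: descend 001001111 ; hops seen [H0,H0] ; pick H0
  Q 8.153.0.55: descend 0000100010011001 ; hops seen [H0,H1] ; pick H1
  Q 39.128.0.2: descend 001001111 ; hops seen [H0,H0] ; pick H0
  del 0.0.0.0/0 (clear depth 0)
  del 39.211.0.0/16 (clear depth 16)
  + 31.168.144.0/24 (H2) depth=24
  + 39.211.119.0/24 (H1) depth=24
  Q 61.100.167.253: descend 001 ; hops seen [∅] ; pick no-route
  + 159.195.153.0/24 (H2) depth=24
  + 39.211.112.0/20 (H2) depth=20
  del 8.153.0.0/16 (clear depth 16)
  del 39.211.112.0/20 (clear depth 20)
  Q 31.135.197.106: descend 0001111110 ; hops seen [H1] ; pick H1
  + 0.0.0.0/0 (H2) depth=0
  del 39.211.119.0/24 (clear depth 24)
  + 31.168.0.0/16 (H2) depth=16
  del 31.168.0.0/16 (clear depth 16)
  Q 31.168.144.24: descend 000111111010100010010000000 ; hops seen [H2,H1,H2] ; pick H2
  Q 52.62.235.153: descend 001 ; hops seen [H2] ; pick H2
  Q 31.168.144.83: descend 0001111110101000100100000 ; hops seen [H2,H1,H2] ; pick H2

== LOOKUPS ==
["H1","H0","H1","H0","no-route","H1","H2","H2","H2"]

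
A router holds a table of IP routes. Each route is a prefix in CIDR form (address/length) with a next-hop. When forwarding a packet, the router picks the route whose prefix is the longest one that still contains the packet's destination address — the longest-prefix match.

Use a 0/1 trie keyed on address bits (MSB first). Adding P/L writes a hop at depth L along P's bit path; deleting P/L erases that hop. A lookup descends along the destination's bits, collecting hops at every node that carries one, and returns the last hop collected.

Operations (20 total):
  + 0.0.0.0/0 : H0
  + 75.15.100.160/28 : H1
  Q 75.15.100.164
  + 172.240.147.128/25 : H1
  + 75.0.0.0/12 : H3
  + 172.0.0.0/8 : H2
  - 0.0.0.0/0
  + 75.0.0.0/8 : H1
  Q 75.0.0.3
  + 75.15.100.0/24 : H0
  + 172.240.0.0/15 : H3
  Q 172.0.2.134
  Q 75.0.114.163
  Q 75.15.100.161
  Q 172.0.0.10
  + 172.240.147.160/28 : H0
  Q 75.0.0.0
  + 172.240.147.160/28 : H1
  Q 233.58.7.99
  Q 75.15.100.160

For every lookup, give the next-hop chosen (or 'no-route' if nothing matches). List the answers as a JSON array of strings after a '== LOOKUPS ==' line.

Process each operation:
  add 0.0.0.0/0 -> H0 at depth 0
  add 75.15.100.160/28 -> H1 at depth 28
  ? 75.15.100.164  path d0:H0→d1:-→d2:-→d3:-→d4:-→d5:-→d6:-→d7:-→d8:-→d9:-→d10:-→d11:-→d12:-→d13:-→d14:-→d15:-→d16:-→d17:-→d18:-→d19:-→d20:-→d21:-→d22:-→d23:-→d24:-→d25:-→d26:-→d27:-→d28:H1  best=H1
  add 172.240.147.128/25 -> H1 at depth 25
  add 75.0.0.0/12 -> H3 at depth 12
  add 172.0.0.0/8 -> H2 at depth 8
  - 0.0.0.0/0 clear@0
  add 75.0.0.0/8 -> H1 at depth 8
  ? 75.0.0.3  path d0:-→d1:-→d2:-→d3:-→d4:-→d5:-→d6:-→d7:-→d8:H1→d9:-→d10:-→d11:-→d12:H3  best=H3
  add 75.15.100.0/24 -> H0 at depth 24
  add 172.240.0.0/15 -> H3 at depth 15
  ? 172.0.2.134  path d0:-→d1:-→d2:-→d3:-→d4:-→d5:-→d6:-→d7:-→d8:H2  best=H2
  ? 75.0.114.163  path d0:-→d1:-→d2:-→d3:-→d4:-→d5:-→d6:-→d7:-→d8:H1→d9:-→d10:-→d11:-→d12:H3  best=H3
  ? 75.15.100.161  path d0:-→d1:-→d2:-→d3:-→d4:-→d5:-→d6:-→d7:-→d8:H1→d9:-→d10:-→d11:-→d12:H3→d13:-→d14:-→d15:-→d16:-→d17:-→d18:-→d19:-→d20:-→d21:-→d22:-→d23:-→d24:H0→d25:-→d26:-→d27:-→d28:H1  best=H1
  ? 172.0.0.10  path d0:-→d1:-→d2:-→d3:-→d4:-→d5:-→d6:-→d7:-→d8:H2  best=H2
  add 172.240.147.160/28 -> H0 at depth 28
  ? 75.0.0.0  path d0:-→d1:-→d2:-→d3:-→d4:-→d5:-→d6:-→d7:-→d8:H1→d9:-→d10:-→d11:-→d12:H3  best=H3
  add 172.240.147.160/28 -> H1 at depth 28
  ? 233.58.7.99  path d0:-→d1:-  best=no-route
  ? 75.15.100.160  path d0:-→d1:-→d2:-→d3:-→d4:-→d5:-→d6:-→d7:-→d8:H1→d9:-→d10:-→d11:-→d12:H3→d13:-→d14:-→d15:-→d16:-→d17:-→d18:-→d19:-→d20:-→d21:-→d22:-→d23:-→d24:H0→d25:-→d26:-→d27:-→d28:H1  best=H1

== LOOKUPS ==
["H1","H3","H2","H3","H1","H2","H3","no-route","H1"]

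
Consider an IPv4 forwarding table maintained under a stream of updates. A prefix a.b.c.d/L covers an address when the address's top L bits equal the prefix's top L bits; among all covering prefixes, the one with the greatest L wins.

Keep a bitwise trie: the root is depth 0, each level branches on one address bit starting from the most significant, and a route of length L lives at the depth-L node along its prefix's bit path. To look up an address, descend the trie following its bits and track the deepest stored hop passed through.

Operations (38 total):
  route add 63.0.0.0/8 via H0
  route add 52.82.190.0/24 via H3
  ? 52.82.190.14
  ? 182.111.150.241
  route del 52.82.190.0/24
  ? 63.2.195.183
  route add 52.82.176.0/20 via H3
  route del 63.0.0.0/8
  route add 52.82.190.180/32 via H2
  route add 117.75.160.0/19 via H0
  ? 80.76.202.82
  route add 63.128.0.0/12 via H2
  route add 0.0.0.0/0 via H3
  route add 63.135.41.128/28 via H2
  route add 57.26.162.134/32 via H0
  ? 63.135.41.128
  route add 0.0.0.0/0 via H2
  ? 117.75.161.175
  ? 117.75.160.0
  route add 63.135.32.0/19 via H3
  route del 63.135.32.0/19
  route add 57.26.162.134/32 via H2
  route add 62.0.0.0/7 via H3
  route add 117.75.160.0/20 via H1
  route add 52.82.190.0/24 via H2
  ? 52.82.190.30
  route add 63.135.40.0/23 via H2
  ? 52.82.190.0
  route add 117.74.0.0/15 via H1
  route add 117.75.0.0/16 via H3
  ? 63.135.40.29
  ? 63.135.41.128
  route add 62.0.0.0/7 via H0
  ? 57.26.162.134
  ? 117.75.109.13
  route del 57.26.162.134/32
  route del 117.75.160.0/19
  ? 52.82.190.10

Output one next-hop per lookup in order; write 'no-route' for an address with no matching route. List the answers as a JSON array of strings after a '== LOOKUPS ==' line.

Trace:
  add 63.0.0.0/8 -> H0 at depth 8
  add 52.82.190.0/24 -> H3 at depth 24
  Q 52.82.190.14: descend 001101000101001010111110 ; hops seen [H3] ; pick H3
  Q 182.111.150.241: descend ε ; hops seen [∅] ; pick no-route
  - 52.82.190.0/24 clear@24
  Q 63.2.195.183: descend 00111111 ; hops seen [H0] ; pick H0
  add 52.82.176.0/20 -> H3 at depth 20
  - 63.0.0.0/8 clear@8
  add 52.82.190.180/32 -> H2 at depth 32
  add 117.75.160.0/19 -> H0 at depth 19
  Q 80.76.202.82: descend 01 ; hops seen [∅] ; pick no-route
  add 63.128.0.0/12 -> H2 at depth 12
  add 0.0.0.0/0 -> H3 at depth 0
  add 63.135.41.128/28 -> H2 at depth 28
  add 57.26.162.134/32 -> H0 at depth 32
  Q 63.135.41.128: descend 0011111110000111001010011000 ; hops seen [H3,H2,H2] ; pick H2
  add 0.0.0.0/0 -> H2 at depth 0
  Q 117.75.161.175: descend 0111010101001011101 ; hops seen [H2,H0] ; pick H0
  Q 117.75.160.0: descend 0111010101001011101 ; hops seen [H2,H0] ; pick H0
  add 63.135.32.0/19 -> H3 at depth 19
  - 63.135.32.0/19 clear@19
  add 57.26.162.134/32 -> H2 at depth 32
  add 62.0.0.0/7 -> H3 at depth 7
  add 117.75.160.0/20 -> H1 at depth 20
  add 52.82.190.0/24 -> H2 at depth 24
  Q 52.82.190.30: descend 001101000101001010111110 ; hops seen [H2,H3,H2] ; pick H2
  add 63.135.40.0/23 -> H2 at depth 23
  Q 52.82.190.0: descend 001101000101001010111110 ; hops seen [H2,H3,H2] ; pick H2
  add 117.74.0.0/15 -> H1 at depth 15
  add 117.75.0.0/16 -> H3 at depth 16
  Q 63.135.40.29: descend 00111111100001110010100 ; hops seen [H2,H3,H2,H2] ; pick H2
  Q 63.135.41.128: descend 0011111110000111001010011000 ; hops seen [H2,H3,H2,H2,H2] ; pick H2
  add 62.0.0.0/7 -> H0 at depth 7
  Q 57.26.162.134: descend 00111001000110101010001010000110 ; hops seen [H2,H2] ; pick H2
  Q 117.75.109.13: descend 0111010101001011 ; hops seen [H2,H1,H3] ; pick H3
  - 57.26.162.134/32 clear@32
  - 117.75.160.0/19 clear@19
  Q 52.82.190.10: descend 001101000101001010111110 ; hops seen [H2,H3,H2] ; pick H2

== LOOKUPS ==
["H3","no-route","H0","no-route","H2","H0","H0","H2","H2","H2","H2","H2","H3","H2"]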